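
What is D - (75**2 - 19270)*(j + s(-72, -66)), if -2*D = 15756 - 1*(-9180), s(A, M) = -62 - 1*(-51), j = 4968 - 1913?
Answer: 41522912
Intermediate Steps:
j = 3055
s(A, M) = -11 (s(A, M) = -62 + 51 = -11)
D = -12468 (D = -(15756 - 1*(-9180))/2 = -(15756 + 9180)/2 = -1/2*24936 = -12468)
D - (75**2 - 19270)*(j + s(-72, -66)) = -12468 - (75**2 - 19270)*(3055 - 11) = -12468 - (5625 - 19270)*3044 = -12468 - (-13645)*3044 = -12468 - 1*(-41535380) = -12468 + 41535380 = 41522912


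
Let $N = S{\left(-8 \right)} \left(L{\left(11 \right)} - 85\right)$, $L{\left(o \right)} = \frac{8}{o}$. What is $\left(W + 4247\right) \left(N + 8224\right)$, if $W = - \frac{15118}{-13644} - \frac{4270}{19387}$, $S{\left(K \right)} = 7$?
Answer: $\frac{47178635189620225}{1454839254} \approx 3.2429 \cdot 10^{7}$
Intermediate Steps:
$W = \frac{117416393}{132258114}$ ($W = \left(-15118\right) \left(- \frac{1}{13644}\right) - \frac{4270}{19387} = \frac{7559}{6822} - \frac{4270}{19387} = \frac{117416393}{132258114} \approx 0.88778$)
$N = - \frac{6489}{11}$ ($N = 7 \left(\frac{8}{11} - 85\right) = 7 \left(- \frac{927}{11}\right) = - \frac{6489}{11} \approx -589.91$)
$\left(W + 4247\right) \left(N + 8224\right) = \left(\frac{117416393}{132258114} + 4247\right) \left(- \frac{6489}{11} + 8224\right) = \frac{561817626551}{132258114} \cdot \frac{83975}{11} = \frac{47178635189620225}{1454839254}$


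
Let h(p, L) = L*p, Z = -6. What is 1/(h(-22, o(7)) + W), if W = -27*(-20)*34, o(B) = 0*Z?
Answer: 1/18360 ≈ 5.4466e-5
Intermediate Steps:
o(B) = 0 (o(B) = 0*(-6) = 0)
W = 18360 (W = 540*34 = 18360)
1/(h(-22, o(7)) + W) = 1/(0*(-22) + 18360) = 1/(0 + 18360) = 1/18360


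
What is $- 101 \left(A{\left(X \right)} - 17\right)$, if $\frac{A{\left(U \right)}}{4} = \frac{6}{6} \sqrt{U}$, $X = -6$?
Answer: $1717 - 404 i \sqrt{6} \approx 1717.0 - 989.59 i$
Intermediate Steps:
$A{\left(U \right)} = 4 \sqrt{U}$ ($A{\left(U \right)} = 4 \cdot \frac{6}{6} \sqrt{U} = 4 \cdot 6 \cdot \frac{1}{6} \sqrt{U} = 4 \cdot 1 \sqrt{U} = 4 \sqrt{U}$)
$- 101 \left(A{\left(X \right)} - 17\right) = - 101 \left(4 \sqrt{-6} - 17\right) = - 101 \left(4 i \sqrt{6} - 17\right) = - 101 \left(-17 + 4 i \sqrt{6}\right) = 1717 - 404 i \sqrt{6}$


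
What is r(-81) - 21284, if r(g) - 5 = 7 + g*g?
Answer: -14711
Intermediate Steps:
r(g) = 12 + g² (r(g) = 5 + (7 + g*g) = 5 + (7 + g²) = 12 + g²)
r(-81) - 21284 = (12 + (-81)²) - 21284 = (12 + 6561) - 21284 = 6573 - 21284 = -14711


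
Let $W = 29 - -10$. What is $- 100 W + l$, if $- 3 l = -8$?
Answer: $- \frac{11692}{3} \approx -3897.3$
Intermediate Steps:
$l = \frac{8}{3}$ ($l = \left(- \frac{1}{3}\right) \left(-8\right) = \frac{8}{3} \approx 2.6667$)
$W = 39$ ($W = 29 + 10 = 39$)
$- 100 W + l = \left(-100\right) 39 + \frac{8}{3} = -3900 + \frac{8}{3} = - \frac{11692}{3}$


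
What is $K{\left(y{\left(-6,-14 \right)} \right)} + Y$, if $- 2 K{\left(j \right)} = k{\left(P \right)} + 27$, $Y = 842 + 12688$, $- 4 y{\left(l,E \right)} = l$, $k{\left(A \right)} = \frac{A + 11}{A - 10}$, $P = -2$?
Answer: $\frac{108135}{8} \approx 13517.0$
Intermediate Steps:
$k{\left(A \right)} = \frac{11 + A}{-10 + A}$
$y{\left(l,E \right)} = - \frac{l}{4}$
$Y = 13530$
$K{\left(j \right)} = - \frac{105}{8}$ ($K{\left(j \right)} = - \frac{\frac{11 - 2}{-10 - 2} + 27}{2} = - \frac{\frac{1}{-12} \cdot 9 + 27}{2} = - \frac{\left(- \frac{1}{12}\right) 9 + 27}{2} = - \frac{- \frac{3}{4} + 27}{2} = \left(- \frac{1}{2}\right) \frac{105}{4} = - \frac{105}{8}$)
$K{\left(y{\left(-6,-14 \right)} \right)} + Y = - \frac{105}{8} + 13530 = \frac{108135}{8}$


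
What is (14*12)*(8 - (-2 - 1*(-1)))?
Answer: 1512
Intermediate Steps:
(14*12)*(8 - (-2 - 1*(-1))) = 168*(8 - (-2 + 1)) = 168*(8 - 1*(-1)) = 168*(8 + 1) = 168*9 = 1512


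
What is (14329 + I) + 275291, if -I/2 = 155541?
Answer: -21462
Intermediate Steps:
I = -311082 (I = -2*155541 = -311082)
(14329 + I) + 275291 = (14329 - 311082) + 275291 = -296753 + 275291 = -21462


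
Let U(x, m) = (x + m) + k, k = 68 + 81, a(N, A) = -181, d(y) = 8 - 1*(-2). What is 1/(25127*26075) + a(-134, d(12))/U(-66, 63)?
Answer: -118588760879/95657232650 ≈ -1.2397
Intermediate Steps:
d(y) = 10 (d(y) = 8 + 2 = 10)
k = 149
U(x, m) = 149 + m + x (U(x, m) = (x + m) + 149 = (m + x) + 149 = 149 + m + x)
1/(25127*26075) + a(-134, d(12))/U(-66, 63) = 1/(25127*26075) - 181/(149 + 63 - 66) = (1/25127)*(1/26075) - 181/146 = 1/655186525 - 181*1/146 = 1/655186525 - 181/146 = -118588760879/95657232650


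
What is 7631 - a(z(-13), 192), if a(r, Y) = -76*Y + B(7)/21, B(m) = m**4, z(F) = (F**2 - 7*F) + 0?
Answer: 66326/3 ≈ 22109.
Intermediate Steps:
z(F) = F**2 - 7*F
a(r, Y) = 343/3 - 76*Y (a(r, Y) = -76*Y + 7**4/21 = -76*Y + 2401*(1/21) = -76*Y + 343/3 = 343/3 - 76*Y)
7631 - a(z(-13), 192) = 7631 - (343/3 - 76*192) = 7631 - (343/3 - 14592) = 7631 - 1*(-43433/3) = 7631 + 43433/3 = 66326/3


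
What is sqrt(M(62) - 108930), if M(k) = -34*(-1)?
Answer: 4*I*sqrt(6806) ≈ 329.99*I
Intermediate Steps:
M(k) = 34
sqrt(M(62) - 108930) = sqrt(34 - 108930) = sqrt(-108896) = 4*I*sqrt(6806)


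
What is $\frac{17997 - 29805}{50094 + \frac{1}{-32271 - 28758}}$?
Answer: $- \frac{720630432}{3057186725} \approx -0.23572$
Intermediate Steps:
$\frac{17997 - 29805}{50094 + \frac{1}{-32271 - 28758}} = - \frac{11808}{50094 + \frac{1}{-61029}} = - \frac{11808}{50094 - \frac{1}{61029}} = - \frac{11808}{\frac{3057186725}{61029}} = \left(-11808\right) \frac{61029}{3057186725} = - \frac{720630432}{3057186725}$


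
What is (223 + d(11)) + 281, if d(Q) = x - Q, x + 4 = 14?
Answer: 503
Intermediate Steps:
x = 10 (x = -4 + 14 = 10)
d(Q) = 10 - Q
(223 + d(11)) + 281 = (223 + (10 - 1*11)) + 281 = (223 + (10 - 11)) + 281 = (223 - 1) + 281 = 222 + 281 = 503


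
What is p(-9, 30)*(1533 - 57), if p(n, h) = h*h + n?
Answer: 1315116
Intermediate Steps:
p(n, h) = n + h² (p(n, h) = h² + n = n + h²)
p(-9, 30)*(1533 - 57) = (-9 + 30²)*(1533 - 57) = (-9 + 900)*1476 = 891*1476 = 1315116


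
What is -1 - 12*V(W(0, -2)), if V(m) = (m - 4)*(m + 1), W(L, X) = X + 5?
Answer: 47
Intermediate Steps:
W(L, X) = 5 + X
V(m) = (1 + m)*(-4 + m) (V(m) = (-4 + m)*(1 + m) = (1 + m)*(-4 + m))
-1 - 12*V(W(0, -2)) = -1 - 12*(-4 + (5 - 2)² - 3*(5 - 2)) = -1 - 12*(-4 + 3² - 3*3) = -1 - 12*(-4 + 9 - 9) = -1 - 12*(-4) = -1 + 48 = 47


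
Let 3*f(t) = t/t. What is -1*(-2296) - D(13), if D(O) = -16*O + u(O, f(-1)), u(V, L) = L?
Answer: 7511/3 ≈ 2503.7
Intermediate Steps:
f(t) = 1/3 (f(t) = (t/t)/3 = (1/3)*1 = 1/3)
D(O) = 1/3 - 16*O (D(O) = -16*O + 1/3 = 1/3 - 16*O)
-1*(-2296) - D(13) = -1*(-2296) - (1/3 - 16*13) = 2296 - (1/3 - 208) = 2296 - 1*(-623/3) = 2296 + 623/3 = 7511/3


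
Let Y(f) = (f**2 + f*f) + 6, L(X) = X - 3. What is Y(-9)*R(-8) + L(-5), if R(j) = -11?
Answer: -1856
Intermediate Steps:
L(X) = -3 + X
Y(f) = 6 + 2*f**2 (Y(f) = (f**2 + f**2) + 6 = 2*f**2 + 6 = 6 + 2*f**2)
Y(-9)*R(-8) + L(-5) = (6 + 2*(-9)**2)*(-11) + (-3 - 5) = (6 + 2*81)*(-11) - 8 = (6 + 162)*(-11) - 8 = 168*(-11) - 8 = -1848 - 8 = -1856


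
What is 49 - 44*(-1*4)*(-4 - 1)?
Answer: -831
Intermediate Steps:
49 - 44*(-1*4)*(-4 - 1) = 49 - (-176)*(-5) = 49 - 44*20 = 49 - 880 = -831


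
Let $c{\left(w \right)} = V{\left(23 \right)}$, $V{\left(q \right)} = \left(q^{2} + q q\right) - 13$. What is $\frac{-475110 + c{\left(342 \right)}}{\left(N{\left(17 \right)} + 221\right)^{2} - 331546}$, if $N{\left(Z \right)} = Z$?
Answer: $\frac{474065}{274902} \approx 1.7245$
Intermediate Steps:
$V{\left(q \right)} = -13 + 2 q^{2}$ ($V{\left(q \right)} = \left(q^{2} + q^{2}\right) - 13 = 2 q^{2} - 13 = -13 + 2 q^{2}$)
$c{\left(w \right)} = 1045$ ($c{\left(w \right)} = -13 + 2 \cdot 23^{2} = -13 + 2 \cdot 529 = -13 + 1058 = 1045$)
$\frac{-475110 + c{\left(342 \right)}}{\left(N{\left(17 \right)} + 221\right)^{2} - 331546} = \frac{-475110 + 1045}{\left(17 + 221\right)^{2} - 331546} = - \frac{474065}{238^{2} - 331546} = - \frac{474065}{56644 - 331546} = - \frac{474065}{-274902} = \left(-474065\right) \left(- \frac{1}{274902}\right) = \frac{474065}{274902}$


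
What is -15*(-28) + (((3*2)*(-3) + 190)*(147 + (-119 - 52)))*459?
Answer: -1894332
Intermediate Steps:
-15*(-28) + (((3*2)*(-3) + 190)*(147 + (-119 - 52)))*459 = 420 + ((6*(-3) + 190)*(147 - 171))*459 = 420 + ((-18 + 190)*(-24))*459 = 420 + (172*(-24))*459 = 420 - 4128*459 = 420 - 1894752 = -1894332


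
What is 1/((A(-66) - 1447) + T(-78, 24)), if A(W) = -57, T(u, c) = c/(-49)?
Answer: -49/73720 ≈ -0.00066468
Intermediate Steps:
T(u, c) = -c/49 (T(u, c) = c*(-1/49) = -c/49)
1/((A(-66) - 1447) + T(-78, 24)) = 1/((-57 - 1447) - 1/49*24) = 1/(-1504 - 24/49) = 1/(-73720/49) = -49/73720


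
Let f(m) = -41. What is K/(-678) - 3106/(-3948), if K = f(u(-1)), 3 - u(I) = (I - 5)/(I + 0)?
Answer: 94489/111531 ≈ 0.84720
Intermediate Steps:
u(I) = 3 - (-5 + I)/I (u(I) = 3 - (I - 5)/(I + 0) = 3 - (-5 + I)/I)
K = -41
K/(-678) - 3106/(-3948) = -41/(-678) - 3106/(-3948) = -41*(-1/678) - 3106*(-1/3948) = 41/678 + 1553/1974 = 94489/111531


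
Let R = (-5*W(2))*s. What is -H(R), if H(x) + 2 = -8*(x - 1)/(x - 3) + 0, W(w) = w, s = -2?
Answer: 186/17 ≈ 10.941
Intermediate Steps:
R = 20 (R = -5*2*(-2) = -10*(-2) = 20)
H(x) = -2 - 8*(-1 + x)/(-3 + x) (H(x) = -2 + (-8*(x - 1)/(x - 3) + 0) = -2 + (-8*(-1 + x)/(-3 + x) + 0) = -2 - 8*(-1 + x)/(-3 + x))
-H(R) = -2*(7 - 5*20)/(-3 + 20) = -2*(7 - 100)/17 = -2*(-93)/17 = -1*(-186/17) = 186/17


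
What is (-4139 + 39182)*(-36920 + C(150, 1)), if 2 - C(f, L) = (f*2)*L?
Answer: -1304230374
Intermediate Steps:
C(f, L) = 2 - 2*L*f (C(f, L) = 2 - f*2*L = 2 - 2*f*L = 2 - 2*L*f)
(-4139 + 39182)*(-36920 + C(150, 1)) = (-4139 + 39182)*(-36920 + (2 - 2*1*150)) = 35043*(-36920 + (2 - 300)) = 35043*(-36920 - 298) = 35043*(-37218) = -1304230374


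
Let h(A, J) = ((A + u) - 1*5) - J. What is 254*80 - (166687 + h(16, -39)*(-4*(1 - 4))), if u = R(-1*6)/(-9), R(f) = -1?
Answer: -440905/3 ≈ -1.4697e+5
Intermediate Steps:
u = ⅑ (u = -1/(-9) = -1*(-⅑) = ⅑ ≈ 0.11111)
h(A, J) = -44/9 + A - J (h(A, J) = ((A + ⅑) - 1*5) - J = ((⅑ + A) - 5) - J = (-44/9 + A) - J = -44/9 + A - J)
254*80 - (166687 + h(16, -39)*(-4*(1 - 4))) = 254*80 - (166687 + (-44/9 + 16 - 1*(-39))*(-4*(1 - 4))) = 20320 - (166687 + (-44/9 + 16 + 39)*(-4*(-3))) = 20320 - (166687 + (451/9)*12) = 20320 - (166687 + 1804/3) = 20320 - 1*501865/3 = 20320 - 501865/3 = -440905/3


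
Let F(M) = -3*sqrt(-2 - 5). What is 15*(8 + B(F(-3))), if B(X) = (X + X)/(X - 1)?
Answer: 30*(-4*I + 15*sqrt(7))/(-I + 3*sqrt(7)) ≈ 149.53 + 3.7206*I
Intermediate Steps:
F(M) = -3*I*sqrt(7)
B(X) = 2*X/(-1 + X) (B(X) = (2*X)/(-1 + X) = 2*X/(-1 + X))
15*(8 + B(F(-3))) = 15*(8 + 2*(-3*I*sqrt(7))/(-1 - 3*I*sqrt(7))) = 15*(8 - 6*I*sqrt(7)/(-1 - 3*I*sqrt(7))) = 120 - 90*I*sqrt(7)/(-1 - 3*I*sqrt(7))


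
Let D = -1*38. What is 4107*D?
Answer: -156066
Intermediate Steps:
D = -38
4107*D = 4107*(-38) = -156066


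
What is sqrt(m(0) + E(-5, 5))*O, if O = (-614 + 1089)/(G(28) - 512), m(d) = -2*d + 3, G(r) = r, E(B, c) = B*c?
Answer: -475*I*sqrt(22)/484 ≈ -4.6032*I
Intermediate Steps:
m(d) = 3 - 2*d
O = -475/484 (O = (-614 + 1089)/(28 - 512) = 475/(-484) = 475*(-1/484) = -475/484 ≈ -0.98141)
sqrt(m(0) + E(-5, 5))*O = sqrt((3 - 2*0) - 5*5)*(-475/484) = sqrt((3 + 0) - 25)*(-475/484) = sqrt(3 - 25)*(-475/484) = sqrt(-22)*(-475/484) = (I*sqrt(22))*(-475/484) = -475*I*sqrt(22)/484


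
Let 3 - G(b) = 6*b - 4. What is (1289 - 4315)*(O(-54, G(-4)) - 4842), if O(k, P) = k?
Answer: 14815296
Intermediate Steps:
G(b) = 7 - 6*b (G(b) = 3 - (6*b - 4) = 3 - (-4 + 6*b) = 3 + (4 - 6*b) = 7 - 6*b)
(1289 - 4315)*(O(-54, G(-4)) - 4842) = (1289 - 4315)*(-54 - 4842) = -3026*(-4896) = 14815296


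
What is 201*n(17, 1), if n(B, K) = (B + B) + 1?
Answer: 7035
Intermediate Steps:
n(B, K) = 1 + 2*B (n(B, K) = 2*B + 1 = 1 + 2*B)
201*n(17, 1) = 201*(1 + 2*17) = 201*(1 + 34) = 201*35 = 7035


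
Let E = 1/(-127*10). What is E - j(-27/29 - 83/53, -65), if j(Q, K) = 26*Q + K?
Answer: 253608573/1951990 ≈ 129.92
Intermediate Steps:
j(Q, K) = K + 26*Q
E = -1/1270 (E = 1/(-1270) = -1/1270 ≈ -0.00078740)
E - j(-27/29 - 83/53, -65) = -1/1270 - (-65 + 26*(-27/29 - 83/53)) = -1/1270 - (-65 + 26*(-3838/1537)) = -1/1270 - (-65 - 99788/1537) = -1/1270 - 1*(-199693/1537) = -1/1270 + 199693/1537 = 253608573/1951990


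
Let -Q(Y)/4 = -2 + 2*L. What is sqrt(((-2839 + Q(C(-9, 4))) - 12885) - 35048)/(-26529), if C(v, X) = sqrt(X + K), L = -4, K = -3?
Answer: -2*I*sqrt(12683)/26529 ≈ -0.0084902*I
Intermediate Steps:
C(v, X) = sqrt(-3 + X) (C(v, X) = sqrt(X - 3) = sqrt(-3 + X))
Q(Y) = 40 (Q(Y) = -4*(-2 + 2*(-4)) = -4*(-2 - 8) = -4*(-10) = 40)
sqrt(((-2839 + Q(C(-9, 4))) - 12885) - 35048)/(-26529) = sqrt(((-2839 + 40) - 12885) - 35048)/(-26529) = sqrt((-2799 - 12885) - 35048)*(-1/26529) = sqrt(-15684 - 35048)*(-1/26529) = sqrt(-50732)*(-1/26529) = (2*I*sqrt(12683))*(-1/26529) = -2*I*sqrt(12683)/26529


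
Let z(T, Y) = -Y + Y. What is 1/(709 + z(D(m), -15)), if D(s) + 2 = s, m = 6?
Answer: 1/709 ≈ 0.0014104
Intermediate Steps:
D(s) = -2 + s
z(T, Y) = 0
1/(709 + z(D(m), -15)) = 1/(709 + 0) = 1/709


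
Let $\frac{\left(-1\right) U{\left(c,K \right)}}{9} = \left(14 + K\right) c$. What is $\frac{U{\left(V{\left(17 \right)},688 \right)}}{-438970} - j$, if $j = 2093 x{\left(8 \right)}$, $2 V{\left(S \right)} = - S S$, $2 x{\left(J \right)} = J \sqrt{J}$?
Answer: $- \frac{912951}{438970} - 16744 \sqrt{2} \approx -23682.0$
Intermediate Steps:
$x{\left(J \right)} = \frac{J^{\frac{3}{2}}}{2}$ ($x{\left(J \right)} = \frac{J \sqrt{J}}{2} = \frac{J^{\frac{3}{2}}}{2}$)
$V{\left(S \right)} = - \frac{S^{2}}{2}$ ($V{\left(S \right)} = \frac{- S S}{2} = \frac{\left(-1\right) S^{2}}{2} = - \frac{S^{2}}{2}$)
$U{\left(c,K \right)} = - 9 c \left(14 + K\right)$ ($U{\left(c,K \right)} = - 9 \left(14 + K\right) c = - 9 c \left(14 + K\right)$)
$j = 16744 \sqrt{2}$ ($j = 2093 \frac{8^{\frac{3}{2}}}{2} = 2093 \frac{16 \sqrt{2}}{2} = 2093 \cdot 8 \sqrt{2} = 16744 \sqrt{2} \approx 23680.0$)
$\frac{U{\left(V{\left(17 \right)},688 \right)}}{-438970} - j = \frac{\left(-9\right) \left(- \frac{17^{2}}{2}\right) \left(14 + 688\right)}{-438970} - 16744 \sqrt{2} = \left(-9\right) \left(\left(- \frac{1}{2}\right) 289\right) 702 \left(- \frac{1}{438970}\right) - 16744 \sqrt{2} = \left(-9\right) \left(- \frac{289}{2}\right) 702 \left(- \frac{1}{438970}\right) - 16744 \sqrt{2} = 912951 \left(- \frac{1}{438970}\right) - 16744 \sqrt{2} = - \frac{912951}{438970} - 16744 \sqrt{2}$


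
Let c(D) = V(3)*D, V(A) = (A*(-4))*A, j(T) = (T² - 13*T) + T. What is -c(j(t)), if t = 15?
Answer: 1620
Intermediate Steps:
j(T) = T² - 12*T
V(A) = -4*A² (V(A) = (-4*A)*A = -4*A²)
c(D) = -36*D (c(D) = (-4*3²)*D = (-4*9)*D = -36*D)
-c(j(t)) = -(-36)*15*(-12 + 15) = -(-36)*15*3 = -(-36)*45 = -1*(-1620) = 1620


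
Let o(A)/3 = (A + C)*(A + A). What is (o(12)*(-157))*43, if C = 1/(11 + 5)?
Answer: -11726487/2 ≈ -5.8632e+6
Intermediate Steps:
C = 1/16 ≈ 0.062500
o(A) = 6*A*(1/16 + A) (o(A) = 3*((A + 1/16)*(A + A)) = 3*((1/16 + A)*(2*A)) = 3*(2*A*(1/16 + A)) = 6*A*(1/16 + A))
(o(12)*(-157))*43 = (((3/8)*12*(1 + 16*12))*(-157))*43 = (((3/8)*12*(1 + 192))*(-157))*43 = (((3/8)*12*193)*(-157))*43 = ((1737/2)*(-157))*43 = -272709/2*43 = -11726487/2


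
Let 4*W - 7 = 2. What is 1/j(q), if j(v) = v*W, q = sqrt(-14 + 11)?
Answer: -4*I*sqrt(3)/27 ≈ -0.2566*I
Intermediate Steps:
W = 9/4 (W = 7/4 + (1/4)*2 = 7/4 + 1/2 = 9/4 ≈ 2.2500)
q = I*sqrt(3) (q = sqrt(-3) = I*sqrt(3) ≈ 1.732*I)
j(v) = 9*v/4 (j(v) = v*(9/4) = 9*v/4)
1/j(q) = 1/(9*(I*sqrt(3))/4) = 1/(9*I*sqrt(3)/4) = -4*I*sqrt(3)/27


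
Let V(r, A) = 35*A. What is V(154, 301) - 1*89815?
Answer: -79280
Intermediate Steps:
V(154, 301) - 1*89815 = 35*301 - 1*89815 = 10535 - 89815 = -79280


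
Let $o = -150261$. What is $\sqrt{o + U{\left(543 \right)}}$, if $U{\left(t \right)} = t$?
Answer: $i \sqrt{149718} \approx 386.93 i$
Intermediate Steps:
$\sqrt{o + U{\left(543 \right)}} = \sqrt{-150261 + 543} = \sqrt{-149718} = i \sqrt{149718}$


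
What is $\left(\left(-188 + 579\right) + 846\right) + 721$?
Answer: $1958$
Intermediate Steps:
$\left(\left(-188 + 579\right) + 846\right) + 721 = \left(391 + 846\right) + 721 = 1237 + 721 = 1958$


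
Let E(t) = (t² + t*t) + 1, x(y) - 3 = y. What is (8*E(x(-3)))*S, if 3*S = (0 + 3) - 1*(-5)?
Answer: 64/3 ≈ 21.333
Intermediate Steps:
x(y) = 3 + y
S = 8/3 (S = ((0 + 3) - 1*(-5))/3 = (3 + 5)/3 = (⅓)*8 = 8/3 ≈ 2.6667)
E(t) = 1 + 2*t² (E(t) = (t² + t²) + 1 = 2*t² + 1 = 1 + 2*t²)
(8*E(x(-3)))*S = (8*(1 + 2*(3 - 3)²))*(8/3) = (8*(1 + 2*0²))*(8/3) = (8*(1 + 2*0))*(8/3) = (8*(1 + 0))*(8/3) = (8*1)*(8/3) = 8*(8/3) = 64/3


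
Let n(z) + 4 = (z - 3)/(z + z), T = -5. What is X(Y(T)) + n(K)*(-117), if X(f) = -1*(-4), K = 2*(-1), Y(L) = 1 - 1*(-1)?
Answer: 1303/4 ≈ 325.75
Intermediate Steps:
Y(L) = 2 (Y(L) = 1 + 1 = 2)
K = -2
X(f) = 4
n(z) = -4 + (-3 + z)/(2*z) (n(z) = -4 + (z - 3)/(z + z) = -4 + (-3 + z)/((2*z)) = -4 + (-3 + z)*(1/(2*z)) = -4 + (-3 + z)/(2*z))
X(Y(T)) + n(K)*(-117) = 4 + ((½)*(-3 - 7*(-2))/(-2))*(-117) = 4 + ((½)*(-½)*(-3 + 14))*(-117) = 4 + ((½)*(-½)*11)*(-117) = 4 - 11/4*(-117) = 4 + 1287/4 = 1303/4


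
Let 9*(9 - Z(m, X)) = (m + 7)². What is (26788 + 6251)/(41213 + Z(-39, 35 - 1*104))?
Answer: 297351/369974 ≈ 0.80371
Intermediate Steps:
Z(m, X) = 9 - (7 + m)²/9 (Z(m, X) = 9 - (m + 7)²/9 = 9 - (7 + m)²/9)
(26788 + 6251)/(41213 + Z(-39, 35 - 1*104)) = (26788 + 6251)/(41213 + (9 - (7 - 39)²/9)) = 33039/(41213 + (9 - ⅑*(-32)²)) = 33039/(41213 + (9 - ⅑*1024)) = 33039/(41213 + (9 - 1024/9)) = 33039/(41213 - 943/9) = 33039/(369974/9) = 33039*(9/369974) = 297351/369974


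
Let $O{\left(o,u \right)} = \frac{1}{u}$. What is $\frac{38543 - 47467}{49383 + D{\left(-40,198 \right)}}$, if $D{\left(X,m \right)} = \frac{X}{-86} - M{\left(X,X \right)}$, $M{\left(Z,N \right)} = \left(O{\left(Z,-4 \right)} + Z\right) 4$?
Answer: $- \frac{95933}{532603} \approx -0.18012$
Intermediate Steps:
$M{\left(Z,N \right)} = -1 + 4 Z$ ($M{\left(Z,N \right)} = \left(\frac{1}{-4} + Z\right) 4 = \left(- \frac{1}{4} + Z\right) 4 = -1 + 4 Z$)
$D{\left(X,m \right)} = 1 - \frac{345 X}{86}$ ($D{\left(X,m \right)} = \frac{X}{-86} - \left(-1 + 4 X\right) = X \left(- \frac{1}{86}\right) - \left(-1 + 4 X\right) = - \frac{X}{86} - \left(-1 + 4 X\right) = 1 - \frac{345 X}{86}$)
$\frac{38543 - 47467}{49383 + D{\left(-40,198 \right)}} = \frac{38543 - 47467}{49383 + \left(1 - - \frac{6900}{43}\right)} = - \frac{8924}{49383 + \left(1 + \frac{6900}{43}\right)} = - \frac{8924}{49383 + \frac{6943}{43}} = - \frac{8924}{\frac{2130412}{43}} = \left(-8924\right) \frac{43}{2130412} = - \frac{95933}{532603}$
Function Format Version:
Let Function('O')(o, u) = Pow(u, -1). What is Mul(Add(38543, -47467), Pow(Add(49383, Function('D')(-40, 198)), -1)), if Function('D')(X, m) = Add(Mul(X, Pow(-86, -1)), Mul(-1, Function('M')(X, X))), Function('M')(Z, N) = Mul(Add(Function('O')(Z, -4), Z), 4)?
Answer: Rational(-95933, 532603) ≈ -0.18012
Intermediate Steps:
Function('M')(Z, N) = Add(-1, Mul(4, Z)) (Function('M')(Z, N) = Mul(Add(Pow(-4, -1), Z), 4) = Mul(Add(Rational(-1, 4), Z), 4) = Add(-1, Mul(4, Z)))
Function('D')(X, m) = Add(1, Mul(Rational(-345, 86), X)) (Function('D')(X, m) = Add(Mul(X, Pow(-86, -1)), Mul(-1, Add(-1, Mul(4, X)))) = Add(Mul(X, Rational(-1, 86)), Add(1, Mul(-4, X))) = Add(Mul(Rational(-1, 86), X), Add(1, Mul(-4, X))) = Add(1, Mul(Rational(-345, 86), X)))
Mul(Add(38543, -47467), Pow(Add(49383, Function('D')(-40, 198)), -1)) = Mul(Add(38543, -47467), Pow(Add(49383, Add(1, Mul(Rational(-345, 86), -40))), -1)) = Mul(-8924, Pow(Add(49383, Add(1, Rational(6900, 43))), -1)) = Mul(-8924, Pow(Add(49383, Rational(6943, 43)), -1)) = Mul(-8924, Pow(Rational(2130412, 43), -1)) = Mul(-8924, Rational(43, 2130412)) = Rational(-95933, 532603)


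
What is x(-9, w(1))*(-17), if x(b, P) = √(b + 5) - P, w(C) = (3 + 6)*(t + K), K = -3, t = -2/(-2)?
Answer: -306 - 34*I ≈ -306.0 - 34.0*I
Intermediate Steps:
t = 1 (t = -2*(-½) = 1)
w(C) = -18 (w(C) = (3 + 6)*(1 - 3) = 9*(-2) = -18)
x(b, P) = √(5 + b) - P
x(-9, w(1))*(-17) = (√(5 - 9) - 1*(-18))*(-17) = (√(-4) + 18)*(-17) = (2*I + 18)*(-17) = (18 + 2*I)*(-17) = -306 - 34*I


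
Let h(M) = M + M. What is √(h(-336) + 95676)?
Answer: 6*√2639 ≈ 308.23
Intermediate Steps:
h(M) = 2*M
√(h(-336) + 95676) = √(2*(-336) + 95676) = √(-672 + 95676) = √95004 = 6*√2639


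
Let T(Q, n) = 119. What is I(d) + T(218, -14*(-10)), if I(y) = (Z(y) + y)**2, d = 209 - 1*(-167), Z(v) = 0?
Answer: 141495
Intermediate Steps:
d = 376 (d = 209 + 167 = 376)
I(y) = y**2 (I(y) = (0 + y)**2 = y**2)
I(d) + T(218, -14*(-10)) = 376**2 + 119 = 141376 + 119 = 141495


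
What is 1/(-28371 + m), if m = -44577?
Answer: -1/72948 ≈ -1.3708e-5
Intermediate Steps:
1/(-28371 + m) = 1/(-28371 - 44577) = 1/(-72948) = -1/72948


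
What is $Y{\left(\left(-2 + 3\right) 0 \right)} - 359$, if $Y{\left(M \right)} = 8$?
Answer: $-351$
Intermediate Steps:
$Y{\left(\left(-2 + 3\right) 0 \right)} - 359 = 8 - 359 = -351$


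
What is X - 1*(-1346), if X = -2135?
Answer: -789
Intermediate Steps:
X - 1*(-1346) = -2135 - 1*(-1346) = -2135 + 1346 = -789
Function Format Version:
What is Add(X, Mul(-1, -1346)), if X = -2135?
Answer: -789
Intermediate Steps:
Add(X, Mul(-1, -1346)) = Add(-2135, Mul(-1, -1346)) = Add(-2135, 1346) = -789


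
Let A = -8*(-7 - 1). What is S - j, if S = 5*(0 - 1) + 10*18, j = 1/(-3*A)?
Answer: 33601/192 ≈ 175.01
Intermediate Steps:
A = 64 (A = -8*(-8) = 64)
j = -1/192 (j = 1/(-3*64) = 1/(-192) = -1/192 ≈ -0.0052083)
S = 175 (S = 5*(-1) + 180 = -5 + 180 = 175)
S - j = 175 - 1*(-1/192) = 175 + 1/192 = 33601/192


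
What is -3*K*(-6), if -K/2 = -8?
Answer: 288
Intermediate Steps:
K = 16 (K = -2*(-8) = 16)
-3*K*(-6) = -3*16*(-6) = -48*(-6) = 288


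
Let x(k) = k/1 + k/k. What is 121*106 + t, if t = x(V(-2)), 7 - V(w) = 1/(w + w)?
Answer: 51337/4 ≈ 12834.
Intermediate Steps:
V(w) = 7 - 1/(2*w) (V(w) = 7 - 1/(w + w) = 7 - 1/(2*w))
x(k) = 1 + k (x(k) = k*1 + 1 = k + 1 = 1 + k)
t = 33/4 (t = 1 + (7 - 1/2/(-2)) = 1 + (7 - 1/2*(-1/2)) = 1 + (7 + 1/4) = 1 + 29/4 = 33/4 ≈ 8.2500)
121*106 + t = 121*106 + 33/4 = 12826 + 33/4 = 51337/4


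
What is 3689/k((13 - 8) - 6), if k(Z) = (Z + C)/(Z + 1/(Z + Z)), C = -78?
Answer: 11067/158 ≈ 70.044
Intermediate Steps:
k(Z) = (-78 + Z)/(Z + 1/(2*Z)) (k(Z) = (Z - 78)/(Z + 1/(Z + Z)) = (-78 + Z)/(Z + 1/(2*Z)))
3689/k((13 - 8) - 6) = 3689/((2*((13 - 8) - 6)*(-78 + ((13 - 8) - 6))/(1 + 2*((13 - 8) - 6)²))) = 3689/((2*(5 - 6)*(-78 + (5 - 6))/(1 + 2*(5 - 6)²))) = 3689/((2*(-1)*(-78 - 1)/(1 + 2*(-1)²))) = 3689/((2*(-1)*(-79)/(1 + 2*1))) = 3689/((2*(-1)*(-79)/(1 + 2))) = 3689/((2*(-1)*(-79)/3)) = 3689/((2*(-1)*(⅓)*(-79))) = 3689/(158/3) = 3689*(3/158) = 11067/158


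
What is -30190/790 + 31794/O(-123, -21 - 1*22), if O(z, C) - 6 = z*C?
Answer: -4491293/139435 ≈ -32.211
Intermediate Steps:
O(z, C) = 6 + C*z (O(z, C) = 6 + z*C = 6 + C*z)
-30190/790 + 31794/O(-123, -21 - 1*22) = -30190/790 + 31794/(6 + (-21 - 1*22)*(-123)) = -30190*1/790 + 31794/(6 + (-21 - 22)*(-123)) = -3019/79 + 31794/(6 - 43*(-123)) = -3019/79 + 31794/(6 + 5289) = -3019/79 + 31794/5295 = -3019/79 + 31794*(1/5295) = -3019/79 + 10598/1765 = -4491293/139435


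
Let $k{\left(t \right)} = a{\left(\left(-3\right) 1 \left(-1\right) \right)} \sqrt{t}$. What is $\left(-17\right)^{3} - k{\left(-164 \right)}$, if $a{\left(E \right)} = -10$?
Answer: $-4913 + 20 i \sqrt{41} \approx -4913.0 + 128.06 i$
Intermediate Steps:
$k{\left(t \right)} = - 10 \sqrt{t}$
$\left(-17\right)^{3} - k{\left(-164 \right)} = \left(-17\right)^{3} - - 10 \sqrt{-164} = -4913 - - 10 \cdot 2 i \sqrt{41} = -4913 - - 20 i \sqrt{41} = -4913 + 20 i \sqrt{41}$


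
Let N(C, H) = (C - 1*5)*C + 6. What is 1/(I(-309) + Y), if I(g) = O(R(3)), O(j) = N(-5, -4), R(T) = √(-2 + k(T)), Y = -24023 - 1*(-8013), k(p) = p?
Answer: -1/15954 ≈ -6.2680e-5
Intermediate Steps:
Y = -16010 (Y = -24023 + 8013 = -16010)
N(C, H) = 6 + C*(-5 + C) (N(C, H) = (C - 5)*C + 6 = (-5 + C)*C + 6 = C*(-5 + C) + 6 = 6 + C*(-5 + C))
R(T) = √(-2 + T)
O(j) = 56 (O(j) = 6 + (-5)² - 5*(-5) = 6 + 25 + 25 = 56)
I(g) = 56
1/(I(-309) + Y) = 1/(56 - 16010) = 1/(-15954) = -1/15954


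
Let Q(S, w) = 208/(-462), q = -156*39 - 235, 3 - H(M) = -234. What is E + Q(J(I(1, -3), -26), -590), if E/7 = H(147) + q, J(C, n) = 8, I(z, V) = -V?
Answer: -9834698/231 ≈ -42574.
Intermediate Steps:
H(M) = 237 (H(M) = 3 - 1*(-234) = 3 + 234 = 237)
q = -6319 (q = -6084 - 235 = -6319)
Q(S, w) = -104/231 (Q(S, w) = 208*(-1/462) = -104/231)
E = -42574 (E = 7*(237 - 6319) = 7*(-6082) = -42574)
E + Q(J(I(1, -3), -26), -590) = -42574 - 104/231 = -9834698/231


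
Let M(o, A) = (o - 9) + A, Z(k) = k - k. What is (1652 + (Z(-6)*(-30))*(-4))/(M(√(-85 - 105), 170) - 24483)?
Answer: -20089972/295779937 - 826*I*√190/295779937 ≈ -0.067922 - 3.8494e-5*I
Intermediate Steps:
Z(k) = 0
M(o, A) = -9 + A + o (M(o, A) = (-9 + o) + A = -9 + A + o)
(1652 + (Z(-6)*(-30))*(-4))/(M(√(-85 - 105), 170) - 24483) = (1652 + (0*(-30))*(-4))/((-9 + 170 + √(-85 - 105)) - 24483) = (1652 + 0*(-4))/((-9 + 170 + √(-190)) - 24483) = (1652 + 0)/((-9 + 170 + I*√190) - 24483) = 1652/((161 + I*√190) - 24483) = 1652/(-24322 + I*√190)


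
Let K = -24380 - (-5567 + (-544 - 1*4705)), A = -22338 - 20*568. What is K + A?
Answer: -47262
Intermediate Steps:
A = -33698 (A = -22338 - 11360 = -33698)
K = -13564 (K = -24380 - (-5567 + (-544 - 4705)) = -24380 - (-5567 - 5249) = -24380 - 1*(-10816) = -24380 + 10816 = -13564)
K + A = -13564 - 33698 = -47262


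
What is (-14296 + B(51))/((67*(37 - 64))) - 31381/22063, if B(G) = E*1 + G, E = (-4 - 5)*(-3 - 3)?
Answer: 256327804/39911967 ≈ 6.4223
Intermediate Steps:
E = 54 (E = -9*(-6) = 54)
B(G) = 54 + G (B(G) = 54*1 + G = 54 + G)
(-14296 + B(51))/((67*(37 - 64))) - 31381/22063 = (-14296 + (54 + 51))/((67*(37 - 64))) - 31381/22063 = (-14296 + 105)/((67*(-27))) - 31381*1/22063 = -14191/(-1809) - 31381/22063 = -14191*(-1/1809) - 31381/22063 = 14191/1809 - 31381/22063 = 256327804/39911967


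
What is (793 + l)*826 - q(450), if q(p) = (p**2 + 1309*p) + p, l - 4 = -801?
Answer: -795304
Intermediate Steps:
l = -797 (l = 4 - 801 = -797)
q(p) = p**2 + 1310*p
(793 + l)*826 - q(450) = (793 - 797)*826 - 450*(1310 + 450) = -4*826 - 450*1760 = -3304 - 1*792000 = -3304 - 792000 = -795304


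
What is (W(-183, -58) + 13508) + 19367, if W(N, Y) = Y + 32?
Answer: 32849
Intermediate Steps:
W(N, Y) = 32 + Y
(W(-183, -58) + 13508) + 19367 = ((32 - 58) + 13508) + 19367 = (-26 + 13508) + 19367 = 13482 + 19367 = 32849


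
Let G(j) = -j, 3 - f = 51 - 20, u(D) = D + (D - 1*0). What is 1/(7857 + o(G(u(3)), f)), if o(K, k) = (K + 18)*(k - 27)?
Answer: 1/7197 ≈ 0.00013895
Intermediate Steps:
u(D) = 2*D (u(D) = D + (D + 0) = D + D = 2*D)
f = -28 (f = 3 - (51 - 20) = 3 - 1*31 = 3 - 31 = -28)
o(K, k) = (-27 + k)*(18 + K) (o(K, k) = (18 + K)*(-27 + k) = (-27 + k)*(18 + K))
1/(7857 + o(G(u(3)), f)) = 1/(7857 + (-486 - (-27)*2*3 + 18*(-28) - 2*3*(-28))) = 1/(7857 + (-486 - (-27)*6 - 504 - 1*6*(-28))) = 1/(7857 + (-486 - 27*(-6) - 504 - 6*(-28))) = 1/(7857 + (-486 + 162 - 504 + 168)) = 1/(7857 - 660) = 1/7197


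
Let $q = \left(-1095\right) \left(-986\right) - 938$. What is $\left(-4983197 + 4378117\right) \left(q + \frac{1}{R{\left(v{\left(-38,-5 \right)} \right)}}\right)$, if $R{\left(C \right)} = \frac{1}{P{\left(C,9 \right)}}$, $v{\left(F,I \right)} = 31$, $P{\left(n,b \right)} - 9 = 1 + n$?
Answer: $-652743966840$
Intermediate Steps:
$P{\left(n,b \right)} = 10 + n$ ($P{\left(n,b \right)} = 9 + \left(1 + n\right) = 10 + n$)
$R{\left(C \right)} = \frac{1}{10 + C}$
$q = 1078732$ ($q = 1079670 - 938 = 1078732$)
$\left(-4983197 + 4378117\right) \left(q + \frac{1}{R{\left(v{\left(-38,-5 \right)} \right)}}\right) = \left(-4983197 + 4378117\right) \left(1078732 + \frac{1}{\frac{1}{10 + 31}}\right) = - 605080 \left(1078732 + \frac{1}{\frac{1}{41}}\right) = - 605080 \left(1078732 + 41\right) = \left(-605080\right) 1078773 = -652743966840$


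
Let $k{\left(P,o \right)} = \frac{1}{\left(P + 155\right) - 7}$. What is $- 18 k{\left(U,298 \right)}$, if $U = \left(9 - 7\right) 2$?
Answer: $- \frac{9}{76} \approx -0.11842$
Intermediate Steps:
$U = 4$ ($U = 2 \cdot 2 = 4$)
$k{\left(P,o \right)} = \frac{1}{148 + P}$ ($k{\left(P,o \right)} = \frac{1}{\left(155 + P\right) - 7} = \frac{1}{148 + P}$)
$- 18 k{\left(U,298 \right)} = - \frac{18}{148 + 4} = - \frac{18}{152} = \left(-18\right) \frac{1}{152} = - \frac{9}{76}$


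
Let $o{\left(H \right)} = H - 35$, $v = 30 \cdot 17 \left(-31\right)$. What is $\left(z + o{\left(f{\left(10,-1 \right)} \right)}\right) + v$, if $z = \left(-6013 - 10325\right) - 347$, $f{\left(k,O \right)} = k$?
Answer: $-32520$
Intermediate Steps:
$v = -15810$ ($v = 510 \left(-31\right) = -15810$)
$o{\left(H \right)} = -35 + H$
$z = -16685$ ($z = -16338 - 347 = -16685$)
$\left(z + o{\left(f{\left(10,-1 \right)} \right)}\right) + v = \left(-16685 + \left(-35 + 10\right)\right) - 15810 = \left(-16685 - 25\right) - 15810 = -16710 - 15810 = -32520$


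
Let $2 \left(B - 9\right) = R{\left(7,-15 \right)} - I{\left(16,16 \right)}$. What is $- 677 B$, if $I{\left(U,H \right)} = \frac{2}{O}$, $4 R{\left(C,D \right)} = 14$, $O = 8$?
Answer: $- \frac{57545}{8} \approx -7193.1$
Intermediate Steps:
$R{\left(C,D \right)} = \frac{7}{2}$ ($R{\left(C,D \right)} = \frac{1}{4} \cdot 14 = \frac{7}{2}$)
$I{\left(U,H \right)} = \frac{1}{4}$ ($I{\left(U,H \right)} = \frac{2}{8} = 2 \cdot \frac{1}{8} = \frac{1}{4}$)
$B = \frac{85}{8}$ ($B = 9 + \frac{\frac{7}{2} - \frac{1}{4}}{2} = 9 + \frac{1}{2} \cdot \frac{13}{4} = 9 + \frac{13}{8} = \frac{85}{8} \approx 10.625$)
$- 677 B = \left(-677\right) \frac{85}{8} = - \frac{57545}{8}$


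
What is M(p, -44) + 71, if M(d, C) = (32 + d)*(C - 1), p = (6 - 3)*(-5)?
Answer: -694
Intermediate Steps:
p = -15 (p = 3*(-5) = -15)
M(d, C) = (-1 + C)*(32 + d) (M(d, C) = (32 + d)*(-1 + C) = (-1 + C)*(32 + d))
M(p, -44) + 71 = (-32 - 1*(-15) + 32*(-44) - 44*(-15)) + 71 = (-32 + 15 - 1408 + 660) + 71 = -765 + 71 = -694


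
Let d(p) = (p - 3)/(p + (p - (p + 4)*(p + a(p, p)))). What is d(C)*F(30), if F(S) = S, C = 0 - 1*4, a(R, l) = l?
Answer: 105/4 ≈ 26.250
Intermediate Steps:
C = -4 (C = 0 - 4 = -4)
d(p) = (-3 + p)/(2*p - 2*p*(4 + p)) (d(p) = (p - 3)/(p + (p - (p + 4)*(p + p))) = (-3 + p)/(p + (p - (4 + p)*2*p)) = (-3 + p)/(p + (p - 2*p*(4 + p))) = (-3 + p)/(2*p - 2*p*(4 + p)))
d(C)*F(30) = ((½)*(3 - 1*(-4))/(-4*(3 - 4)))*30 = ((½)*(-¼)*(3 + 4)/(-1))*30 = ((½)*(-¼)*(-1)*7)*30 = (7/8)*30 = 105/4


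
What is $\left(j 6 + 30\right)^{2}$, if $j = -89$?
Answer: $254016$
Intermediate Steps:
$\left(j 6 + 30\right)^{2} = \left(\left(-89\right) 6 + 30\right)^{2} = \left(-534 + 30\right)^{2} = \left(-504\right)^{2} = 254016$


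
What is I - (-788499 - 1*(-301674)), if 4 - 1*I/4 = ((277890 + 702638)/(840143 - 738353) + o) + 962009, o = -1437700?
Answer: 121616985419/50895 ≈ 2.3896e+6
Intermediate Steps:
I = 96840027044/50895 (I = 16 - 4*(((277890 + 702638)/(840143 - 738353) - 1437700) + 962009) = 16 - 4*((980528/101790 - 1437700) + 962009) = 16 - 4*((980528*(1/101790) - 1437700) + 962009) = 16 - 4*((490264/50895 - 1437700) + 962009) = 16 - 4*(-73171251236/50895 + 962009) = 16 - 4*(-24209803181/50895) = 16 + 96839212724/50895 = 96840027044/50895 ≈ 1.9027e+6)
I - (-788499 - 1*(-301674)) = 96840027044/50895 - (-788499 - 1*(-301674)) = 96840027044/50895 - (-788499 + 301674) = 96840027044/50895 - 1*(-486825) = 96840027044/50895 + 486825 = 121616985419/50895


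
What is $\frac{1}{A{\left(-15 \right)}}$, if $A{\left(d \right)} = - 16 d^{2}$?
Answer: $- \frac{1}{3600} \approx -0.00027778$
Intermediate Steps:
$\frac{1}{A{\left(-15 \right)}} = \frac{1}{\left(-16\right) \left(-15\right)^{2}} = \frac{1}{\left(-16\right) 225} = \frac{1}{-3600} = - \frac{1}{3600}$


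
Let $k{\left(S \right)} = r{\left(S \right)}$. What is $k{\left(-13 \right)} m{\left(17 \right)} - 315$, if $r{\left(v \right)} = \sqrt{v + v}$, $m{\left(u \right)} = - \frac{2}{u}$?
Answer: $-315 - \frac{2 i \sqrt{26}}{17} \approx -315.0 - 0.59988 i$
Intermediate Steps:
$r{\left(v \right)} = \sqrt{2} \sqrt{v}$ ($r{\left(v \right)} = \sqrt{2 v} = \sqrt{2} \sqrt{v}$)
$k{\left(S \right)} = \sqrt{2} \sqrt{S}$
$k{\left(-13 \right)} m{\left(17 \right)} - 315 = \sqrt{2} \sqrt{-13} \left(- \frac{2}{17}\right) - 315 = \sqrt{2} i \sqrt{13} \left(\left(-2\right) \frac{1}{17}\right) - 315 = i \sqrt{26} \left(- \frac{2}{17}\right) - 315 = - \frac{2 i \sqrt{26}}{17} - 315 = -315 - \frac{2 i \sqrt{26}}{17}$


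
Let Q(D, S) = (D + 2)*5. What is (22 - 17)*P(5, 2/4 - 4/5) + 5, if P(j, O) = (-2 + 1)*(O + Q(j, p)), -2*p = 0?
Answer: -337/2 ≈ -168.50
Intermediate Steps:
p = 0 (p = -½*0 = 0)
Q(D, S) = 10 + 5*D (Q(D, S) = (2 + D)*5 = 10 + 5*D)
P(j, O) = -10 - O - 5*j (P(j, O) = (-2 + 1)*(O + (10 + 5*j)) = -(10 + O + 5*j) = -10 - O - 5*j)
(22 - 17)*P(5, 2/4 - 4/5) + 5 = (22 - 17)*(-10 - (2/4 - 4/5) - 5*5) + 5 = 5*(-10 - (2*(¼) - 4*⅕) - 25) + 5 = 5*(-10 - (½ - ⅘) - 25) + 5 = 5*(-10 - 1*(-3/10) - 25) + 5 = 5*(-10 + 3/10 - 25) + 5 = 5*(-347/10) + 5 = -347/2 + 5 = -337/2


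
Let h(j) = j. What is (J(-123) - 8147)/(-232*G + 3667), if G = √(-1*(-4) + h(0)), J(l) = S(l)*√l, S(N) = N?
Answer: -8147/3203 - 123*I*√123/3203 ≈ -2.5436 - 0.42589*I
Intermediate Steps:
J(l) = l^(3/2) (J(l) = l*√l = l^(3/2))
G = 2 (G = √(-1*(-4) + 0) = √(4 + 0) = √4 = 2)
(J(-123) - 8147)/(-232*G + 3667) = ((-123)^(3/2) - 8147)/(-232*2 + 3667) = (-123*I*√123 - 8147)/(-464 + 3667) = (-8147 - 123*I*√123)/3203 = (-8147 - 123*I*√123)*(1/3203) = -8147/3203 - 123*I*√123/3203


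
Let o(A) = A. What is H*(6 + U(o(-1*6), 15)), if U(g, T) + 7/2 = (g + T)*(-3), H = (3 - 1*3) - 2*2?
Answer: 98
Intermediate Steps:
H = -4 (H = (3 - 3) - 4 = 0 - 4 = -4)
U(g, T) = -7/2 - 3*T - 3*g (U(g, T) = -7/2 + (g + T)*(-3) = -7/2 + (T + g)*(-3) = -7/2 + (-3*T - 3*g) = -7/2 - 3*T - 3*g)
H*(6 + U(o(-1*6), 15)) = -4*(6 + (-7/2 - 3*15 - (-3)*6)) = -4*(6 + (-7/2 - 45 - 3*(-6))) = -4*(6 + (-7/2 - 45 + 18)) = -4*(6 - 61/2) = -4*(-49/2) = 98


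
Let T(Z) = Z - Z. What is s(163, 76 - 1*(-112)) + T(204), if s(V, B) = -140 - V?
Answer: -303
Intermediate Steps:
T(Z) = 0
s(163, 76 - 1*(-112)) + T(204) = (-140 - 1*163) + 0 = (-140 - 163) + 0 = -303 + 0 = -303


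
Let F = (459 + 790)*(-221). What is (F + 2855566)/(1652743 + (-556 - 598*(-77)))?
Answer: 2579537/1698233 ≈ 1.5190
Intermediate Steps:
F = -276029 (F = 1249*(-221) = -276029)
(F + 2855566)/(1652743 + (-556 - 598*(-77))) = (-276029 + 2855566)/(1652743 + (-556 - 598*(-77))) = 2579537/(1652743 + (-556 + 46046)) = 2579537/(1652743 + 45490) = 2579537/1698233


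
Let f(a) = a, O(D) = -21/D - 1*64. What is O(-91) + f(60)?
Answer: -49/13 ≈ -3.7692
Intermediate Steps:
O(D) = -64 - 21/D (O(D) = -21/D - 64 = -64 - 21/D)
O(-91) + f(60) = (-64 - 21/(-91)) + 60 = (-64 - 21*(-1/91)) + 60 = (-64 + 3/13) + 60 = -829/13 + 60 = -49/13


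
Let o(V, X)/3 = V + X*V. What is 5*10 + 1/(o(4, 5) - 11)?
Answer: 3051/61 ≈ 50.016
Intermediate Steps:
o(V, X) = 3*V + 3*V*X (o(V, X) = 3*(V + X*V) = 3*(V + V*X) = 3*V + 3*V*X)
5*10 + 1/(o(4, 5) - 11) = 5*10 + 1/(3*4*(1 + 5) - 11) = 50 + 1/(3*4*6 - 11) = 50 + 1/(72 - 11) = 50 + 1/61 = 3051/61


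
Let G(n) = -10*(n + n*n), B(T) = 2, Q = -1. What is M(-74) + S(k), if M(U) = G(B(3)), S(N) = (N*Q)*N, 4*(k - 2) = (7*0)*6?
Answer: -64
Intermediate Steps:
k = 2 (k = 2 + ((7*0)*6)/4 = 2 + (0*6)/4 = 2 + (¼)*0 = 2 + 0 = 2)
S(N) = -N² (S(N) = (N*(-1))*N = (-N)*N = -N²)
G(n) = -10*n - 10*n² (G(n) = -10*(n + n²) = -10*n - 10*n²)
M(U) = -60 (M(U) = -10*2*(1 + 2) = -10*2*3 = -60)
M(-74) + S(k) = -60 - 1*2² = -60 - 1*4 = -60 - 4 = -64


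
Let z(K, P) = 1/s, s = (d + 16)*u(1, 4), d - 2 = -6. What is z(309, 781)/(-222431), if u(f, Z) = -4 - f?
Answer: 1/13345860 ≈ 7.4930e-8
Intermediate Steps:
d = -4 (d = 2 - 6 = -4)
s = -60 (s = (-4 + 16)*(-4 - 1*1) = 12*(-4 - 1) = 12*(-5) = -60)
z(K, P) = -1/60 (z(K, P) = 1/(-60) = -1/60)
z(309, 781)/(-222431) = -1/60/(-222431) = -1/60*(-1/222431) = 1/13345860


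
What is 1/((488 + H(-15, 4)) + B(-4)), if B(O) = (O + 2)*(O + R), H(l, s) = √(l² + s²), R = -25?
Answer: 546/297875 - √241/297875 ≈ 0.0017809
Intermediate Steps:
B(O) = (-25 + O)*(2 + O) (B(O) = (O + 2)*(O - 25) = (2 + O)*(-25 + O) = (-25 + O)*(2 + O))
1/((488 + H(-15, 4)) + B(-4)) = 1/((488 + √((-15)² + 4²)) + (-50 + (-4)² - 23*(-4))) = 1/((488 + √(225 + 16)) + (-50 + 16 + 92)) = 1/((488 + √241) + 58) = 1/(546 + √241)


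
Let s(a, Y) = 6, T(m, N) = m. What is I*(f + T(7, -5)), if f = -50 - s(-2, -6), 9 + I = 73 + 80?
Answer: -7056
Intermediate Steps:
I = 144 (I = -9 + (73 + 80) = -9 + 153 = 144)
f = -56 (f = -50 - 1*6 = -50 - 6 = -56)
I*(f + T(7, -5)) = 144*(-56 + 7) = 144*(-49) = -7056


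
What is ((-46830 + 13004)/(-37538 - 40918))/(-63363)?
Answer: -16913/2485603764 ≈ -6.8044e-6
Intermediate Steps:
((-46830 + 13004)/(-37538 - 40918))/(-63363) = -33826/(-78456)*(-1/63363) = -33826*(-1/78456)*(-1/63363) = (16913/39228)*(-1/63363) = -16913/2485603764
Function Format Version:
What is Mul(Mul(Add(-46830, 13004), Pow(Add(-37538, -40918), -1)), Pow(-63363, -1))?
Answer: Rational(-16913, 2485603764) ≈ -6.8044e-6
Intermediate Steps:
Mul(Mul(Add(-46830, 13004), Pow(Add(-37538, -40918), -1)), Pow(-63363, -1)) = Mul(Mul(-33826, Pow(-78456, -1)), Rational(-1, 63363)) = Mul(Mul(-33826, Rational(-1, 78456)), Rational(-1, 63363)) = Mul(Rational(16913, 39228), Rational(-1, 63363)) = Rational(-16913, 2485603764)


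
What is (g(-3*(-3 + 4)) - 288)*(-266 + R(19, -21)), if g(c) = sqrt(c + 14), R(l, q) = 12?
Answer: 73152 - 254*sqrt(11) ≈ 72310.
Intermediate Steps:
g(c) = sqrt(14 + c)
(g(-3*(-3 + 4)) - 288)*(-266 + R(19, -21)) = (sqrt(14 - 3*(-3 + 4)) - 288)*(-266 + 12) = (sqrt(14 - 3*1) - 288)*(-254) = (sqrt(14 - 3) - 288)*(-254) = (sqrt(11) - 288)*(-254) = (-288 + sqrt(11))*(-254) = 73152 - 254*sqrt(11)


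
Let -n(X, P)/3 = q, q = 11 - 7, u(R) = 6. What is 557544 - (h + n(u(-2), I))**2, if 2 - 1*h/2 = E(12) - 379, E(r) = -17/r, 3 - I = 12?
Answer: -331705/36 ≈ -9214.0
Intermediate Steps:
I = -9 (I = 3 - 1*12 = 3 - 12 = -9)
q = 4
n(X, P) = -12 (n(X, P) = -3*4 = -12)
h = 4589/6 (h = 4 - 2*(-17/12 - 379) = 4 - 2*(-4565/12) = 4 + 4565/6 = 4589/6 ≈ 764.83)
557544 - (h + n(u(-2), I))**2 = 557544 - (4589/6 - 12)**2 = 557544 - (4517/6)**2 = 557544 - 1*20403289/36 = 557544 - 20403289/36 = -331705/36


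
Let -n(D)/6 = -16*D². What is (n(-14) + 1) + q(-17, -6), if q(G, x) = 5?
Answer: 18822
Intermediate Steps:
n(D) = 96*D² (n(D) = -(-96)*D² = 96*D²)
(n(-14) + 1) + q(-17, -6) = (96*(-14)² + 1) + 5 = (96*196 + 1) + 5 = (18816 + 1) + 5 = 18817 + 5 = 18822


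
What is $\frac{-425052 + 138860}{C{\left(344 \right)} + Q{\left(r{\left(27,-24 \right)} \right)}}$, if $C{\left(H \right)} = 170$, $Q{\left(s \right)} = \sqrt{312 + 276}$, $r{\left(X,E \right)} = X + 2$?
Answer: $- \frac{6081580}{3539} + \frac{500836 \sqrt{3}}{3539} \approx -1473.3$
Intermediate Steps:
$r{\left(X,E \right)} = 2 + X$
$Q{\left(s \right)} = 14 \sqrt{3}$ ($Q{\left(s \right)} = \sqrt{588} = 14 \sqrt{3}$)
$\frac{-425052 + 138860}{C{\left(344 \right)} + Q{\left(r{\left(27,-24 \right)} \right)}} = \frac{-425052 + 138860}{170 + 14 \sqrt{3}} = - \frac{286192}{170 + 14 \sqrt{3}}$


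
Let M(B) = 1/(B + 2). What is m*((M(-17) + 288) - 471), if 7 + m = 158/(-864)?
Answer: 4260419/3240 ≈ 1314.9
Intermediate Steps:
m = -3103/432 (m = -7 + 158/(-864) = -7 + 158*(-1/864) = -7 - 79/432 = -3103/432 ≈ -7.1829)
M(B) = 1/(2 + B)
m*((M(-17) + 288) - 471) = -3103*((1/(2 - 17) + 288) - 471)/432 = -3103*((1/(-15) + 288) - 471)/432 = -3103*((-1/15 + 288) - 471)/432 = -3103*(4319/15 - 471)/432 = -3103/432*(-2746/15) = 4260419/3240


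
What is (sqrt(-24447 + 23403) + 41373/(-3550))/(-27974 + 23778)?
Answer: 41373/14895800 - 3*I*sqrt(29)/2098 ≈ 0.0027775 - 0.0077004*I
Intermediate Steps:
(sqrt(-24447 + 23403) + 41373/(-3550))/(-27974 + 23778) = (sqrt(-1044) + 41373*(-1/3550))/(-4196) = (6*I*sqrt(29) - 41373/3550)*(-1/4196) = (-41373/3550 + 6*I*sqrt(29))*(-1/4196) = 41373/14895800 - 3*I*sqrt(29)/2098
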